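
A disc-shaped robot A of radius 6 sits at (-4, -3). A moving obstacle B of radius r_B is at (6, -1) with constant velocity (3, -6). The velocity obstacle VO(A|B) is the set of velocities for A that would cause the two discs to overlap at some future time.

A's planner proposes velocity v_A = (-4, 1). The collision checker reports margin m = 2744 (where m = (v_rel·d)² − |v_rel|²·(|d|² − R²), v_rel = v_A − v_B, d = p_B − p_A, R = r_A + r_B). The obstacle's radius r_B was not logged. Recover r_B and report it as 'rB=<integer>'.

m = 2744
d = (10, 2);  v_rel = (-7, 7),  |v_rel|² = 98
v_rel×d = (-7)·(2) − (7)·(10) = -84
since m = R²·98 − (-84)²:  R² = (7056 + 2744) / 98 = 100
R = √100 = 10  ⇒  r_B = 10 − 6 = 4

rB=4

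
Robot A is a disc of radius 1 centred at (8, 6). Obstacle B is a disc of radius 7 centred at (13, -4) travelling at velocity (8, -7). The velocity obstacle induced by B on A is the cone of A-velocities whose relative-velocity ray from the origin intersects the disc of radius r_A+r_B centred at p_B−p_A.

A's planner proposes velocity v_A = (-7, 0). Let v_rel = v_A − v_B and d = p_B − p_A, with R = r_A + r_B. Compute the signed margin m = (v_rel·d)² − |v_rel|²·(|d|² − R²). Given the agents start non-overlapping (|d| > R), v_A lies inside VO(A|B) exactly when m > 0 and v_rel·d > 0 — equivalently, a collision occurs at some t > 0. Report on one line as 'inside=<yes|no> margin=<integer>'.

d = (5, -10),  |d|² = 125;  R = 1+7 = 8,  c = 125−8² = 61
v_rel = (-15, 7),  |v_rel|² = 274;  v_rel·d = (-15)·(5) + (7)·(-10) = -145
274·t² + 290·t + 61 = 0  ⇒  m = (-145)² − 274·61 = 4311
m = 4311 > 0,  v_rel·d = -145 < 0  ⇒  outside

inside=no margin=4311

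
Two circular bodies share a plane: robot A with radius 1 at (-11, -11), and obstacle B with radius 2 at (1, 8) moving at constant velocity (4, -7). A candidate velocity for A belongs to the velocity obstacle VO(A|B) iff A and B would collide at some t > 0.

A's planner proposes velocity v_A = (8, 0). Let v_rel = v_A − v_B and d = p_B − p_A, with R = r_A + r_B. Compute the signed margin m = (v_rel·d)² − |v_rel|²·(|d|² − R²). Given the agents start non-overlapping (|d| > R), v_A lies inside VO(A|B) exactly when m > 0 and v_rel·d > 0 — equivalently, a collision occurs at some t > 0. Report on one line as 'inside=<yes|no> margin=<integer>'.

d = (12, 19),  |d|² = 505;  R = 1+2 = 3,  c = 505−3² = 496
v_rel = (4, 7),  |v_rel|² = 65;  v_rel·d = (4)·(12) + (7)·(19) = 181
65·t² − 362·t + 496 = 0  ⇒  m = 181² − 65·496 = 521
m = 521 > 0,  v_rel·d = 181 > 0  ⇒  inside

inside=yes margin=521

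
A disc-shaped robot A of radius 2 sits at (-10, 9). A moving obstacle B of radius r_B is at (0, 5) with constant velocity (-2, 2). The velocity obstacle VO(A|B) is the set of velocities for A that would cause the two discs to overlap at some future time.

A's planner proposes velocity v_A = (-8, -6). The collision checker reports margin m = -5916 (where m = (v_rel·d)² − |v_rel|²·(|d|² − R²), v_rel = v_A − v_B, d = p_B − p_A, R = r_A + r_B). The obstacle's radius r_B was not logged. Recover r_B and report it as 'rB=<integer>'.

m = -5916
d = (10, -4);  v_rel = (-6, -8),  |v_rel|² = 100
v_rel×d = (-6)·(-4) − (-8)·(10) = 104
since m = R²·100 − 104²:  R² = (10816 + -5916) / 100 = 49
R = √49 = 7  ⇒  r_B = 7 − 2 = 5

rB=5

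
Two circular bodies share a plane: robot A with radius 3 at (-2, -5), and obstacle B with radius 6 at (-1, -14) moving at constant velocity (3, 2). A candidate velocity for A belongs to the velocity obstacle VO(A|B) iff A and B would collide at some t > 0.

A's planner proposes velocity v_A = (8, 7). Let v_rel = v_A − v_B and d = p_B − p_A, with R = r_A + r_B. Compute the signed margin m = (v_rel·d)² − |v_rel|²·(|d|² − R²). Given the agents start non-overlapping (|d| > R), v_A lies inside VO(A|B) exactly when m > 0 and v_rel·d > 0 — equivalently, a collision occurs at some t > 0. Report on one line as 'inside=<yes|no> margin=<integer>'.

d = (1, -9),  |d|² = 82;  R = 3+6 = 9,  c = 82−9² = 1
v_rel = (5, 5),  |v_rel|² = 50;  v_rel·d = (5)·(1) + (5)·(-9) = -40
50·t² + 80·t + 1 = 0  ⇒  m = (-40)² − 50·1 = 1550
m = 1550 > 0,  v_rel·d = -40 < 0  ⇒  outside

inside=no margin=1550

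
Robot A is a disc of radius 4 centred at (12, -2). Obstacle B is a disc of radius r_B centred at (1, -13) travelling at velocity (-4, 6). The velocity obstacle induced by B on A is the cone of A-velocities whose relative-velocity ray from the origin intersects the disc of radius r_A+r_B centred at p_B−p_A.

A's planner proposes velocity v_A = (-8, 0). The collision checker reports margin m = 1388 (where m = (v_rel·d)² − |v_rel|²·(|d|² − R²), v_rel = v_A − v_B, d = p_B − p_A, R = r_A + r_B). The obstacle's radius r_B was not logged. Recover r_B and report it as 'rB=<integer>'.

m = 1388
d = (-11, -11);  v_rel = (-4, -6),  |v_rel|² = 52
v_rel×d = (-4)·(-11) − (-6)·(-11) = -22
since m = R²·52 − (-22)²:  R² = (484 + 1388) / 52 = 36
R = √36 = 6  ⇒  r_B = 6 − 4 = 2

rB=2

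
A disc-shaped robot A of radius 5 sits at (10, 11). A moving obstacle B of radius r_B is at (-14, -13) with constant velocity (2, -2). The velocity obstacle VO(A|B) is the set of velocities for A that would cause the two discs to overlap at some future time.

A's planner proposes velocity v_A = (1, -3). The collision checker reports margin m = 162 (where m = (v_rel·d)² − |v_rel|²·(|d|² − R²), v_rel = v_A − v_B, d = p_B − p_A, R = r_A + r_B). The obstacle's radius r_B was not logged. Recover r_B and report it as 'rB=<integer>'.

m = 162
d = (-24, -24);  v_rel = (-1, -1),  |v_rel|² = 2
v_rel×d = (-1)·(-24) − (-1)·(-24) = 0
since m = R²·2 − 0²:  R² = (0 + 162) / 2 = 81
R = √81 = 9  ⇒  r_B = 9 − 5 = 4

rB=4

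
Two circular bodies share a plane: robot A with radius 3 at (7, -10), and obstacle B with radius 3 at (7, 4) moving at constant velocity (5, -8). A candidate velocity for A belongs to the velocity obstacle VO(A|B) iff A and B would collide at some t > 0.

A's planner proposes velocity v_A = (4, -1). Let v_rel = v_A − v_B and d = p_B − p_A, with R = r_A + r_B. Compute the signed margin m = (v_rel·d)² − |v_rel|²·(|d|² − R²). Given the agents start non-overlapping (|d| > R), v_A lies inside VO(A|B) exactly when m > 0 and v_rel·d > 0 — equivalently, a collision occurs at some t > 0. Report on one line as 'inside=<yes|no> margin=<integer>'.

d = (0, 14),  |d|² = 196;  R = 3+3 = 6,  c = 196−6² = 160
v_rel = (-1, 7),  |v_rel|² = 50;  v_rel·d = (-1)·(0) + (7)·(14) = 98
50·t² − 196·t + 160 = 0  ⇒  m = 98² − 50·160 = 1604
m = 1604 > 0,  v_rel·d = 98 > 0  ⇒  inside

inside=yes margin=1604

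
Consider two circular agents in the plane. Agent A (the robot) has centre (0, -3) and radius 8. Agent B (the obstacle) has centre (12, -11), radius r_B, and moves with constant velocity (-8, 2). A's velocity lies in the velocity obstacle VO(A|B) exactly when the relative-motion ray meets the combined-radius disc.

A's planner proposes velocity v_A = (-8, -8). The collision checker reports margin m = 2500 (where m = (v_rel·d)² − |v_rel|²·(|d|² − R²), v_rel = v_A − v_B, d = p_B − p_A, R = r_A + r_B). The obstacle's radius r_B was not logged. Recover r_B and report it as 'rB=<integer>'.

m = 2500
d = (12, -8);  v_rel = (0, -10),  |v_rel|² = 100
v_rel×d = (0)·(-8) − (-10)·(12) = 120
since m = R²·100 − 120²:  R² = (14400 + 2500) / 100 = 169
R = √169 = 13  ⇒  r_B = 13 − 8 = 5

rB=5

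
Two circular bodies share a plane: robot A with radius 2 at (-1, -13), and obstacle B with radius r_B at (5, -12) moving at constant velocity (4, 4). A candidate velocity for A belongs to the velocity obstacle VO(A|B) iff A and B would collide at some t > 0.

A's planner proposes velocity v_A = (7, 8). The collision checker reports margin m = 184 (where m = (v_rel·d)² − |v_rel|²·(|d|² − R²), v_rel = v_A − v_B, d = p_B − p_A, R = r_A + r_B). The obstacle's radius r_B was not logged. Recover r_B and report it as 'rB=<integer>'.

m = 184
d = (6, 1);  v_rel = (3, 4),  |v_rel|² = 25
v_rel×d = (3)·(1) − (4)·(6) = -21
since m = R²·25 − (-21)²:  R² = (441 + 184) / 25 = 25
R = √25 = 5  ⇒  r_B = 5 − 2 = 3

rB=3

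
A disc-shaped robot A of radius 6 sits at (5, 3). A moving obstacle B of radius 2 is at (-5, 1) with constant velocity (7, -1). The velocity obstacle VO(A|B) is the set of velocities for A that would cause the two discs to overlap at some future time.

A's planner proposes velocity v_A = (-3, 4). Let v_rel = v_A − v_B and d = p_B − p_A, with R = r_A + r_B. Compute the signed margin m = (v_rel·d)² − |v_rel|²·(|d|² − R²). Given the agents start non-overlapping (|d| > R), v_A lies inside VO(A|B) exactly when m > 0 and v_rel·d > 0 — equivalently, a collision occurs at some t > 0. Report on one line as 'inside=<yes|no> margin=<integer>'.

d = (-10, -2),  |d|² = 104;  R = 6+2 = 8,  c = 104−8² = 40
v_rel = (-10, 5),  |v_rel|² = 125;  v_rel·d = (-10)·(-10) + (5)·(-2) = 90
125·t² − 180·t + 40 = 0  ⇒  m = 90² − 125·40 = 3100
m = 3100 > 0,  v_rel·d = 90 > 0  ⇒  inside

inside=yes margin=3100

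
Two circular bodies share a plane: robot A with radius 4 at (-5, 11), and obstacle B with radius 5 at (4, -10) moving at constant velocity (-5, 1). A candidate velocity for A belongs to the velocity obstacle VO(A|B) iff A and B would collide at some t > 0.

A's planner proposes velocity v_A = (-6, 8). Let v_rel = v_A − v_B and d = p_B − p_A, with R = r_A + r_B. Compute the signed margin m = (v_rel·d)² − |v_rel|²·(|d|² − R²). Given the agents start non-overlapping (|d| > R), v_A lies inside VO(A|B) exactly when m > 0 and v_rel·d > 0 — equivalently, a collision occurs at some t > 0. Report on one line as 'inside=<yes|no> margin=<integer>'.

d = (9, -21),  |d|² = 522;  R = 4+5 = 9,  c = 522−9² = 441
v_rel = (-1, 7),  |v_rel|² = 50;  v_rel·d = (-1)·(9) + (7)·(-21) = -156
50·t² + 312·t + 441 = 0  ⇒  m = (-156)² − 50·441 = 2286
m = 2286 > 0,  v_rel·d = -156 < 0  ⇒  outside

inside=no margin=2286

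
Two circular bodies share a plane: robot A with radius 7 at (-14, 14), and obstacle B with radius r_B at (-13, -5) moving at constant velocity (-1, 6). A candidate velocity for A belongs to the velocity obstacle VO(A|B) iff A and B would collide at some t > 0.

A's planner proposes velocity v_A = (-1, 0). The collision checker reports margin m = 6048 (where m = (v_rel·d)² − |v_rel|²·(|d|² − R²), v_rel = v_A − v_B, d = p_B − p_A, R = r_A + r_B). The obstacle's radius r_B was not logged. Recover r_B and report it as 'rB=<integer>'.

m = 6048
d = (1, -19);  v_rel = (0, -6),  |v_rel|² = 36
v_rel×d = (0)·(-19) − (-6)·(1) = 6
since m = R²·36 − 6²:  R² = (36 + 6048) / 36 = 169
R = √169 = 13  ⇒  r_B = 13 − 7 = 6

rB=6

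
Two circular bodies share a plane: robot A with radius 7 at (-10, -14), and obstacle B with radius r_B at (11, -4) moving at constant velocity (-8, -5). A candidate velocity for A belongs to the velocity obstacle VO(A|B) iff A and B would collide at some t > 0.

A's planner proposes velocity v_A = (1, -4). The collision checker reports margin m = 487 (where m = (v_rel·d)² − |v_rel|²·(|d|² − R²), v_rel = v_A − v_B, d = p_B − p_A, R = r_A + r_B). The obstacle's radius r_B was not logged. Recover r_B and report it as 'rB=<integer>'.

m = 487
d = (21, 10);  v_rel = (9, 1),  |v_rel|² = 82
v_rel×d = (9)·(10) − (1)·(21) = 69
since m = R²·82 − 69²:  R² = (4761 + 487) / 82 = 64
R = √64 = 8  ⇒  r_B = 8 − 7 = 1

rB=1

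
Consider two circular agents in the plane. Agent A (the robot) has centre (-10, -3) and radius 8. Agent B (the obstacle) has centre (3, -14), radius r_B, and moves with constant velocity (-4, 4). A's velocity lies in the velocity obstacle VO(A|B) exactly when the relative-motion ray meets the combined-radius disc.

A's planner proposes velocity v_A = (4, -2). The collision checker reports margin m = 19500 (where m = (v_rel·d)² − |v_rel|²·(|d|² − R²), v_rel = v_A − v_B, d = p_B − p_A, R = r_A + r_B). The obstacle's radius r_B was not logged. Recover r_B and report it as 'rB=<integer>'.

m = 19500
d = (13, -11);  v_rel = (8, -6),  |v_rel|² = 100
v_rel×d = (8)·(-11) − (-6)·(13) = -10
since m = R²·100 − (-10)²:  R² = (100 + 19500) / 100 = 196
R = √196 = 14  ⇒  r_B = 14 − 8 = 6

rB=6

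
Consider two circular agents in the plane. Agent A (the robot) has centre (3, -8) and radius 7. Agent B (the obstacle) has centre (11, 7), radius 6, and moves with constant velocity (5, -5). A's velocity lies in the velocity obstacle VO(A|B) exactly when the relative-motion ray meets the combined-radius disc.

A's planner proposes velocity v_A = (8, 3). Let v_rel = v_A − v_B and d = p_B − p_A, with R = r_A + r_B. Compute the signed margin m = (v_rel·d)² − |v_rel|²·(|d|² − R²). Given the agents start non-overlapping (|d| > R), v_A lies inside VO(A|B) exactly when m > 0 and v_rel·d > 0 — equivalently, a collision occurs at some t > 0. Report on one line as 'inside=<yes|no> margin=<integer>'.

d = (8, 15),  |d|² = 289;  R = 7+6 = 13,  c = 289−13² = 120
v_rel = (3, 8),  |v_rel|² = 73;  v_rel·d = (3)·(8) + (8)·(15) = 144
73·t² − 288·t + 120 = 0  ⇒  m = 144² − 73·120 = 11976
m = 11976 > 0,  v_rel·d = 144 > 0  ⇒  inside

inside=yes margin=11976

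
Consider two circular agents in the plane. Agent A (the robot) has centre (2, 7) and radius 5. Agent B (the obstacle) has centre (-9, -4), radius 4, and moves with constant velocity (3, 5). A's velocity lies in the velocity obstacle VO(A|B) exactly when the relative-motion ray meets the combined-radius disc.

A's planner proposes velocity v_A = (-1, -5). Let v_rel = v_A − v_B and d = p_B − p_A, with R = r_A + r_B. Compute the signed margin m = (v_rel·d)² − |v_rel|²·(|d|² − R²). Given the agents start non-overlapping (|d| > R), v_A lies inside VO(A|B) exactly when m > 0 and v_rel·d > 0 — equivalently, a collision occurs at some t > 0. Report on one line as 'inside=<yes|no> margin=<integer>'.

d = (-11, -11),  |d|² = 242;  R = 5+4 = 9,  c = 242−9² = 161
v_rel = (-4, -10),  |v_rel|² = 116;  v_rel·d = (-4)·(-11) + (-10)·(-11) = 154
116·t² − 308·t + 161 = 0  ⇒  m = 154² − 116·161 = 5040
m = 5040 > 0,  v_rel·d = 154 > 0  ⇒  inside

inside=yes margin=5040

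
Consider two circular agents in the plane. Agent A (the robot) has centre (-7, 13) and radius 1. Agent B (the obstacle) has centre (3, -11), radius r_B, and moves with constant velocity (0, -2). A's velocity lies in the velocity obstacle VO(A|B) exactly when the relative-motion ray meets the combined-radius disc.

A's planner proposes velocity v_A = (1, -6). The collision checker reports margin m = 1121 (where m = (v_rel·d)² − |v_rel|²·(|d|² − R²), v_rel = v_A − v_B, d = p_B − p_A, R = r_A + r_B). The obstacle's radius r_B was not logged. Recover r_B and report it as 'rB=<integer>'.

m = 1121
d = (10, -24);  v_rel = (1, -4),  |v_rel|² = 17
v_rel×d = (1)·(-24) − (-4)·(10) = 16
since m = R²·17 − 16²:  R² = (256 + 1121) / 17 = 81
R = √81 = 9  ⇒  r_B = 9 − 1 = 8

rB=8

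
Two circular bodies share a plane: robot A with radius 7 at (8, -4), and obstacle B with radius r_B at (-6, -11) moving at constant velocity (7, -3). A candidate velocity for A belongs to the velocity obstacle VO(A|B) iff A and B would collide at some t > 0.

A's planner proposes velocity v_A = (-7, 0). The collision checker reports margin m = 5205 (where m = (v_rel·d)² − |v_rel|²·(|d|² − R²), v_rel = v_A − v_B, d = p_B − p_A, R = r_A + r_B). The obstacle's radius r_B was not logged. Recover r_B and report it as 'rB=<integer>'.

m = 5205
d = (-14, -7);  v_rel = (-14, 3),  |v_rel|² = 205
v_rel×d = (-14)·(-7) − (3)·(-14) = 140
since m = R²·205 − 140²:  R² = (19600 + 5205) / 205 = 121
R = √121 = 11  ⇒  r_B = 11 − 7 = 4

rB=4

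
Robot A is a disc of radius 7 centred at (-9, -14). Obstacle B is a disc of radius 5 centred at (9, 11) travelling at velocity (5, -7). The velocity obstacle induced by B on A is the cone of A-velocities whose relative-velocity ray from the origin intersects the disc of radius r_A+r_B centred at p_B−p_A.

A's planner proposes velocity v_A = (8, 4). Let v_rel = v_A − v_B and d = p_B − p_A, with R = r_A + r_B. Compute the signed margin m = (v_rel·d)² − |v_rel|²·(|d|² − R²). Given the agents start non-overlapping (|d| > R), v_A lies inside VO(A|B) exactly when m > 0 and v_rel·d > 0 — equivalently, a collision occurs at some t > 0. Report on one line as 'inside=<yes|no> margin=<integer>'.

d = (18, 25),  |d|² = 949;  R = 7+5 = 12,  c = 949−12² = 805
v_rel = (3, 11),  |v_rel|² = 130;  v_rel·d = (3)·(18) + (11)·(25) = 329
130·t² − 658·t + 805 = 0  ⇒  m = 329² − 130·805 = 3591
m = 3591 > 0,  v_rel·d = 329 > 0  ⇒  inside

inside=yes margin=3591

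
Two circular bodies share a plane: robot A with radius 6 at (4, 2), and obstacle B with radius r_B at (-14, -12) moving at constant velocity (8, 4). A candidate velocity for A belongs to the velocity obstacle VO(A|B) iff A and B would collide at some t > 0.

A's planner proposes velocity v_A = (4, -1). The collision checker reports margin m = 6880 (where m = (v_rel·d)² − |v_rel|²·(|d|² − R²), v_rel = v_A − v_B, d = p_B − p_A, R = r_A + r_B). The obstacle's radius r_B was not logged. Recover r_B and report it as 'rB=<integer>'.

m = 6880
d = (-18, -14);  v_rel = (-4, -5),  |v_rel|² = 41
v_rel×d = (-4)·(-14) − (-5)·(-18) = -34
since m = R²·41 − (-34)²:  R² = (1156 + 6880) / 41 = 196
R = √196 = 14  ⇒  r_B = 14 − 6 = 8

rB=8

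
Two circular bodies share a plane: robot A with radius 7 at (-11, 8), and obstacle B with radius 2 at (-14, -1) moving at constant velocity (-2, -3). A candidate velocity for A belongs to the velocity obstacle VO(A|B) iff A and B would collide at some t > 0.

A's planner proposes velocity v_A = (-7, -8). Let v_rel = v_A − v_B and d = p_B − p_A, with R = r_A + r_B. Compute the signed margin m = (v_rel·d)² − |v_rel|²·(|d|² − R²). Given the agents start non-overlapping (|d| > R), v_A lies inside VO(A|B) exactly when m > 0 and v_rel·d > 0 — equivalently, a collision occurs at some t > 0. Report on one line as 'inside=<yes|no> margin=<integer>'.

d = (-3, -9),  |d|² = 90;  R = 7+2 = 9,  c = 90−9² = 9
v_rel = (-5, -5),  |v_rel|² = 50;  v_rel·d = (-5)·(-3) + (-5)·(-9) = 60
50·t² − 120·t + 9 = 0  ⇒  m = 60² − 50·9 = 3150
m = 3150 > 0,  v_rel·d = 60 > 0  ⇒  inside

inside=yes margin=3150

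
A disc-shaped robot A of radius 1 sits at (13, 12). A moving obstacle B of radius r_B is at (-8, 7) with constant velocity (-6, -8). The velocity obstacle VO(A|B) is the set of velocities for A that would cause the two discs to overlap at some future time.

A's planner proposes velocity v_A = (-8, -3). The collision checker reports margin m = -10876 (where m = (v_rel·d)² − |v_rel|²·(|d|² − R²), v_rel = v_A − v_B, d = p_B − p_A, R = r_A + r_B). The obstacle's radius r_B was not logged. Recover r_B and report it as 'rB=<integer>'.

m = -10876
d = (-21, -5);  v_rel = (-2, 5),  |v_rel|² = 29
v_rel×d = (-2)·(-5) − (5)·(-21) = 115
since m = R²·29 − 115²:  R² = (13225 + -10876) / 29 = 81
R = √81 = 9  ⇒  r_B = 9 − 1 = 8

rB=8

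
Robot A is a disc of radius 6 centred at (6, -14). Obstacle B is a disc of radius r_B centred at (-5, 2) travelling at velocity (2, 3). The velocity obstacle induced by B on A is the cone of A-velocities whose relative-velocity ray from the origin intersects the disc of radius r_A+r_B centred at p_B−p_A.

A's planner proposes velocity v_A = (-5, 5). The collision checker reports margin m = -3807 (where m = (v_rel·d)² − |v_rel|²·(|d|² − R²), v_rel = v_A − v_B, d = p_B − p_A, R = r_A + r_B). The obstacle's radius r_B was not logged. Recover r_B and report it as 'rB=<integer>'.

m = -3807
d = (-11, 16);  v_rel = (-7, 2),  |v_rel|² = 53
v_rel×d = (-7)·(16) − (2)·(-11) = -90
since m = R²·53 − (-90)²:  R² = (8100 + -3807) / 53 = 81
R = √81 = 9  ⇒  r_B = 9 − 6 = 3

rB=3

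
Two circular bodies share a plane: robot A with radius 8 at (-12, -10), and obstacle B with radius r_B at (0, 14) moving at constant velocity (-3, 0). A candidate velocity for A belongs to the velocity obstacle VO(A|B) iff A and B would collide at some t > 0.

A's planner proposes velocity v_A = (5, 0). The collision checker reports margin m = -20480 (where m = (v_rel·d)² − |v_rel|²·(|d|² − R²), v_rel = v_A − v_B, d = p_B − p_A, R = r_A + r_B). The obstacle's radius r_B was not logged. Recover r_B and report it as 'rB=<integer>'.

m = -20480
d = (12, 24);  v_rel = (8, 0),  |v_rel|² = 64
v_rel×d = (8)·(24) − (0)·(12) = 192
since m = R²·64 − 192²:  R² = (36864 + -20480) / 64 = 256
R = √256 = 16  ⇒  r_B = 16 − 8 = 8

rB=8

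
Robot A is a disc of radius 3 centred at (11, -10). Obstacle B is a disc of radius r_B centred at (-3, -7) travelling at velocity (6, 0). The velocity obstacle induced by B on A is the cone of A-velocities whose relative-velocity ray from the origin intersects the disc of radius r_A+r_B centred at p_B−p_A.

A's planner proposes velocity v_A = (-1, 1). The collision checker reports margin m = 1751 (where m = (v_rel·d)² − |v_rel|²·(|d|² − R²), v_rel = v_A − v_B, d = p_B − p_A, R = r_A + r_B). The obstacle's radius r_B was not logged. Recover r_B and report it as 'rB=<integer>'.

m = 1751
d = (-14, 3);  v_rel = (-7, 1),  |v_rel|² = 50
v_rel×d = (-7)·(3) − (1)·(-14) = -7
since m = R²·50 − (-7)²:  R² = (49 + 1751) / 50 = 36
R = √36 = 6  ⇒  r_B = 6 − 3 = 3

rB=3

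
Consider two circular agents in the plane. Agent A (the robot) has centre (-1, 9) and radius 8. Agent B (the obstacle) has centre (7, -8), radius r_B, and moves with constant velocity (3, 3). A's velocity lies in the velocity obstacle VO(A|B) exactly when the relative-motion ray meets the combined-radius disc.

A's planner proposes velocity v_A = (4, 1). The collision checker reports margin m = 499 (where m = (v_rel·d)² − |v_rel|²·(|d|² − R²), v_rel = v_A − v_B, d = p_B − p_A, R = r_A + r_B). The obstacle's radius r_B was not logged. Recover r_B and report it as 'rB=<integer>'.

m = 499
d = (8, -17);  v_rel = (1, -2),  |v_rel|² = 5
v_rel×d = (1)·(-17) − (-2)·(8) = -1
since m = R²·5 − (-1)²:  R² = (1 + 499) / 5 = 100
R = √100 = 10  ⇒  r_B = 10 − 8 = 2

rB=2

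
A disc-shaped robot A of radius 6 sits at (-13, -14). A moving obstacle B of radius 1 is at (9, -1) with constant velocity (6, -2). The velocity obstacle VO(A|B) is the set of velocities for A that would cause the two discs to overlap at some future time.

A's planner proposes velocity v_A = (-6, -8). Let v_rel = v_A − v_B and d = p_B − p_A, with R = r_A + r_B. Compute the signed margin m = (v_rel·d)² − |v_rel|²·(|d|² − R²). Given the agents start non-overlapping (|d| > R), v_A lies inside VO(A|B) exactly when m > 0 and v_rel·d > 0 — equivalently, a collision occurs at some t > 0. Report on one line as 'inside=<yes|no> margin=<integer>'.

d = (22, 13),  |d|² = 653;  R = 6+1 = 7,  c = 653−7² = 604
v_rel = (-12, -6),  |v_rel|² = 180;  v_rel·d = (-12)·(22) + (-6)·(13) = -342
180·t² + 684·t + 604 = 0  ⇒  m = (-342)² − 180·604 = 8244
m = 8244 > 0,  v_rel·d = -342 < 0  ⇒  outside

inside=no margin=8244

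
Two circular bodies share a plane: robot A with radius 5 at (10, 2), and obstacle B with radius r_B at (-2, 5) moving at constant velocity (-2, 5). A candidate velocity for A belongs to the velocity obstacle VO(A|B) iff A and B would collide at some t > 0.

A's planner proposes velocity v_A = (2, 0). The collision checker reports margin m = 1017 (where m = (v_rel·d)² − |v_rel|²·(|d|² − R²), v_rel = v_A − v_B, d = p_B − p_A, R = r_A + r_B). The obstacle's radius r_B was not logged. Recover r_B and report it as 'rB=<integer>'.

m = 1017
d = (-12, 3);  v_rel = (4, -5),  |v_rel|² = 41
v_rel×d = (4)·(3) − (-5)·(-12) = -48
since m = R²·41 − (-48)²:  R² = (2304 + 1017) / 41 = 81
R = √81 = 9  ⇒  r_B = 9 − 5 = 4

rB=4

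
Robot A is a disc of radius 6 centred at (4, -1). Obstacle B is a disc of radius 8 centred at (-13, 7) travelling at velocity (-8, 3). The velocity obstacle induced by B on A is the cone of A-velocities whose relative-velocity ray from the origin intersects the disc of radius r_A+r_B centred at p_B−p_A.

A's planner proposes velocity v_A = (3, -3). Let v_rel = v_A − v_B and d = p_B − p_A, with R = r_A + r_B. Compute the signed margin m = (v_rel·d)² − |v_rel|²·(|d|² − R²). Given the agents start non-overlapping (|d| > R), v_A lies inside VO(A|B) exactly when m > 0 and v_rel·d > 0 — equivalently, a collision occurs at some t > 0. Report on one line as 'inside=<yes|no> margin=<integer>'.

d = (-17, 8),  |d|² = 353;  R = 6+8 = 14,  c = 353−14² = 157
v_rel = (11, -6),  |v_rel|² = 157;  v_rel·d = (11)·(-17) + (-6)·(8) = -235
157·t² + 470·t + 157 = 0  ⇒  m = (-235)² − 157·157 = 30576
m = 30576 > 0,  v_rel·d = -235 < 0  ⇒  outside

inside=no margin=30576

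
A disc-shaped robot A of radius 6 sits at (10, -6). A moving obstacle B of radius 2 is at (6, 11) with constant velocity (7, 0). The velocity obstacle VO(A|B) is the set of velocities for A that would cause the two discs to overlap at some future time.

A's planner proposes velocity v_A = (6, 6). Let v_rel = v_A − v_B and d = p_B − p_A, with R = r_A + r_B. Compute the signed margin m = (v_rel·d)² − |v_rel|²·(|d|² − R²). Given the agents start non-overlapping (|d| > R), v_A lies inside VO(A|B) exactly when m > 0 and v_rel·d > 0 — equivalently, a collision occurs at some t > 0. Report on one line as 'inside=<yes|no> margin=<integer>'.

d = (-4, 17),  |d|² = 305;  R = 6+2 = 8,  c = 305−8² = 241
v_rel = (-1, 6),  |v_rel|² = 37;  v_rel·d = (-1)·(-4) + (6)·(17) = 106
37·t² − 212·t + 241 = 0  ⇒  m = 106² − 37·241 = 2319
m = 2319 > 0,  v_rel·d = 106 > 0  ⇒  inside

inside=yes margin=2319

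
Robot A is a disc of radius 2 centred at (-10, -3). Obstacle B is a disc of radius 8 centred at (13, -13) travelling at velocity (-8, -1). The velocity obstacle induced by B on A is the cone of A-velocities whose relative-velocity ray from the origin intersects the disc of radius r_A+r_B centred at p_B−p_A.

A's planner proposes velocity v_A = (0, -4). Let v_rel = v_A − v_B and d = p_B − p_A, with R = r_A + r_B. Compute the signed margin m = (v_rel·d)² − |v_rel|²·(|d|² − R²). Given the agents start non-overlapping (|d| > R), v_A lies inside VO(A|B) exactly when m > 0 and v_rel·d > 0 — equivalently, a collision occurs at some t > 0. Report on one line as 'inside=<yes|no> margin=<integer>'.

d = (23, -10),  |d|² = 629;  R = 2+8 = 10,  c = 629−10² = 529
v_rel = (8, -3),  |v_rel|² = 73;  v_rel·d = (8)·(23) + (-3)·(-10) = 214
73·t² − 428·t + 529 = 0  ⇒  m = 214² − 73·529 = 7179
m = 7179 > 0,  v_rel·d = 214 > 0  ⇒  inside

inside=yes margin=7179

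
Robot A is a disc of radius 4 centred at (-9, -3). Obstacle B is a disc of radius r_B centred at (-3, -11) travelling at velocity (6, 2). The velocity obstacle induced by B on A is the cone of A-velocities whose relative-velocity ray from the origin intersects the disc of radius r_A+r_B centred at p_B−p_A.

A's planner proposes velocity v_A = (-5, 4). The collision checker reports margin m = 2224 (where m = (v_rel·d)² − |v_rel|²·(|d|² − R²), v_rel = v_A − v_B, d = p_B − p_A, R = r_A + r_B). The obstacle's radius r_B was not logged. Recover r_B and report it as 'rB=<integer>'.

m = 2224
d = (6, -8);  v_rel = (-11, 2),  |v_rel|² = 125
v_rel×d = (-11)·(-8) − (2)·(6) = 76
since m = R²·125 − 76²:  R² = (5776 + 2224) / 125 = 64
R = √64 = 8  ⇒  r_B = 8 − 4 = 4

rB=4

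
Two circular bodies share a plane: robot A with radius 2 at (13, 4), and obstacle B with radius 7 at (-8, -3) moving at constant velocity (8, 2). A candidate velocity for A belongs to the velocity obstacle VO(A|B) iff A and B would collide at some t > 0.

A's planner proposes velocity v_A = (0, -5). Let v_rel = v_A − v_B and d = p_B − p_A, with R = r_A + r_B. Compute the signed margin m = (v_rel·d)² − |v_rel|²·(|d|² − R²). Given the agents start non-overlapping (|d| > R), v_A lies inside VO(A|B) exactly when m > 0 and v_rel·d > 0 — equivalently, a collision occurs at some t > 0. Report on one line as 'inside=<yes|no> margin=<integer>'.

d = (-21, -7),  |d|² = 490;  R = 2+7 = 9,  c = 490−9² = 409
v_rel = (-8, -7),  |v_rel|² = 113;  v_rel·d = (-8)·(-21) + (-7)·(-7) = 217
113·t² − 434·t + 409 = 0  ⇒  m = 217² − 113·409 = 872
m = 872 > 0,  v_rel·d = 217 > 0  ⇒  inside

inside=yes margin=872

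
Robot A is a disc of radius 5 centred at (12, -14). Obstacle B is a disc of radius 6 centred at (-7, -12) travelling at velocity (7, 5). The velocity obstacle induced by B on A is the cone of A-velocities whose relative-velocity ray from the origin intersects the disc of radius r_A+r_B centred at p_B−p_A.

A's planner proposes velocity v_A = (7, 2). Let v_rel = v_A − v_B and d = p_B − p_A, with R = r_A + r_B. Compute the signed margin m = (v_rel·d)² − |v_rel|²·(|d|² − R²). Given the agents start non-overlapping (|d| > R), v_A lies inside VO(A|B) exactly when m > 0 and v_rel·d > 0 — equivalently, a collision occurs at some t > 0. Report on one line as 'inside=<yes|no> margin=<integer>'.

d = (-19, 2),  |d|² = 365;  R = 5+6 = 11,  c = 365−11² = 244
v_rel = (0, -3),  |v_rel|² = 9;  v_rel·d = (0)·(-19) + (-3)·(2) = -6
9·t² + 12·t + 244 = 0  ⇒  m = (-6)² − 9·244 = -2160
m = -2160 < 0,  v_rel·d = -6 < 0  ⇒  outside

inside=no margin=-2160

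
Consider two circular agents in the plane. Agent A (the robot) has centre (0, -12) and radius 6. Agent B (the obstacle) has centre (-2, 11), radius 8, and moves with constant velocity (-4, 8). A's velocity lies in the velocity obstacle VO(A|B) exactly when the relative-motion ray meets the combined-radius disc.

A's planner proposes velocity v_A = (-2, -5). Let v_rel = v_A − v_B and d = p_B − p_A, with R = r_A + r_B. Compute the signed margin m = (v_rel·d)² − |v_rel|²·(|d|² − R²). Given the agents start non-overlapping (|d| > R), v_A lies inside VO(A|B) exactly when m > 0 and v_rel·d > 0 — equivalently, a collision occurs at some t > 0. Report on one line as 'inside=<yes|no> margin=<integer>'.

d = (-2, 23),  |d|² = 533;  R = 6+8 = 14,  c = 533−14² = 337
v_rel = (2, -13),  |v_rel|² = 173;  v_rel·d = (2)·(-2) + (-13)·(23) = -303
173·t² + 606·t + 337 = 0  ⇒  m = (-303)² − 173·337 = 33508
m = 33508 > 0,  v_rel·d = -303 < 0  ⇒  outside

inside=no margin=33508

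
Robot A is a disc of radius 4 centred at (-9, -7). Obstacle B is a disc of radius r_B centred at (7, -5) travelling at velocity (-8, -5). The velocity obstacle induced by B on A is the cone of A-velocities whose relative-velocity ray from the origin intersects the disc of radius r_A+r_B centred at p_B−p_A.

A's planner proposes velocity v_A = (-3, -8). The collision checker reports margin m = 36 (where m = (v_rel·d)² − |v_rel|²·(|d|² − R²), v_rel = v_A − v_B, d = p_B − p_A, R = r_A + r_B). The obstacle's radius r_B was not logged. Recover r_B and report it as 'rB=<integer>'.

m = 36
d = (16, 2);  v_rel = (5, -3),  |v_rel|² = 34
v_rel×d = (5)·(2) − (-3)·(16) = 58
since m = R²·34 − 58²:  R² = (3364 + 36) / 34 = 100
R = √100 = 10  ⇒  r_B = 10 − 4 = 6

rB=6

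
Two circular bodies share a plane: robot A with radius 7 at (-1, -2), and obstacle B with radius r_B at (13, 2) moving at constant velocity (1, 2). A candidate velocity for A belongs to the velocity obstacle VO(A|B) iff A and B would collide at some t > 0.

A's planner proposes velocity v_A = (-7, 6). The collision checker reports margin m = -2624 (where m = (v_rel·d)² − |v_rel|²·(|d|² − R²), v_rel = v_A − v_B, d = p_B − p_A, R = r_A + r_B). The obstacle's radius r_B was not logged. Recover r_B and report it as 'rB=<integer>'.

m = -2624
d = (14, 4);  v_rel = (-8, 4),  |v_rel|² = 80
v_rel×d = (-8)·(4) − (4)·(14) = -88
since m = R²·80 − (-88)²:  R² = (7744 + -2624) / 80 = 64
R = √64 = 8  ⇒  r_B = 8 − 7 = 1

rB=1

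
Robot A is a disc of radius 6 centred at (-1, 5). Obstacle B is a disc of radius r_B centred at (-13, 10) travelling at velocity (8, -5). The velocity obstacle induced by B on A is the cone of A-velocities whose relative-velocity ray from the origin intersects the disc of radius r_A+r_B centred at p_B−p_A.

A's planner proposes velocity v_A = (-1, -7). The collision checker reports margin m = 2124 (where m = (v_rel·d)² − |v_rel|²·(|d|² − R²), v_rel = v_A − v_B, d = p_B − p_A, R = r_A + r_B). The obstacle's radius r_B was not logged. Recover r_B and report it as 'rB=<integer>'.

m = 2124
d = (-12, 5);  v_rel = (-9, -2),  |v_rel|² = 85
v_rel×d = (-9)·(5) − (-2)·(-12) = -69
since m = R²·85 − (-69)²:  R² = (4761 + 2124) / 85 = 81
R = √81 = 9  ⇒  r_B = 9 − 6 = 3

rB=3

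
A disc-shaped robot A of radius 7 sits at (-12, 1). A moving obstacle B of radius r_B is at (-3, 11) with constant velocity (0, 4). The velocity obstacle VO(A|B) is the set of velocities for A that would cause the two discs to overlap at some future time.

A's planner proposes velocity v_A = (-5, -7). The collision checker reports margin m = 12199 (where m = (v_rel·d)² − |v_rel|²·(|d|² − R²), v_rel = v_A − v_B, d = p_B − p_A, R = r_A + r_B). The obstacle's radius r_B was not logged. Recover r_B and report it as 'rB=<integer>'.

m = 12199
d = (9, 10);  v_rel = (-5, -11),  |v_rel|² = 146
v_rel×d = (-5)·(10) − (-11)·(9) = 49
since m = R²·146 − 49²:  R² = (2401 + 12199) / 146 = 100
R = √100 = 10  ⇒  r_B = 10 − 7 = 3

rB=3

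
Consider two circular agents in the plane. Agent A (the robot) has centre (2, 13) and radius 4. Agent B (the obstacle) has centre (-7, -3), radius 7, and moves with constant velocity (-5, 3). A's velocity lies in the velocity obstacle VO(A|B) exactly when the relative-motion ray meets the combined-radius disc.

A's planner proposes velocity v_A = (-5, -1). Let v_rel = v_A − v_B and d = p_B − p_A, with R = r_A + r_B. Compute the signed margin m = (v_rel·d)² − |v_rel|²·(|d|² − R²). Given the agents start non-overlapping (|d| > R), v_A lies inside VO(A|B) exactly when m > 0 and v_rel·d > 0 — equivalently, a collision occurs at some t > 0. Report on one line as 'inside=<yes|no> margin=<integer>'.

d = (-9, -16),  |d|² = 337;  R = 4+7 = 11,  c = 337−11² = 216
v_rel = (0, -4),  |v_rel|² = 16;  v_rel·d = (0)·(-9) + (-4)·(-16) = 64
16·t² − 128·t + 216 = 0  ⇒  m = 64² − 16·216 = 640
m = 640 > 0,  v_rel·d = 64 > 0  ⇒  inside

inside=yes margin=640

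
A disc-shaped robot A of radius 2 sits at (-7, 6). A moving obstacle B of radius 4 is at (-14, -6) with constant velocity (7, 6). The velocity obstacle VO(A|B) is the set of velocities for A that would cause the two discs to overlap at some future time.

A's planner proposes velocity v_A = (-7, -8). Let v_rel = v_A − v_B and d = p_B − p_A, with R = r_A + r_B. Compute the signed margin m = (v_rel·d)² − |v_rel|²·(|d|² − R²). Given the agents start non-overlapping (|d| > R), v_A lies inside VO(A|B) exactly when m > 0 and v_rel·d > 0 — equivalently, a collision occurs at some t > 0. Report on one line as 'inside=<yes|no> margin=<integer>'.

d = (-7, -12),  |d|² = 193;  R = 2+4 = 6,  c = 193−6² = 157
v_rel = (-14, -14),  |v_rel|² = 392;  v_rel·d = (-14)·(-7) + (-14)·(-12) = 266
392·t² − 532·t + 157 = 0  ⇒  m = 266² − 392·157 = 9212
m = 9212 > 0,  v_rel·d = 266 > 0  ⇒  inside

inside=yes margin=9212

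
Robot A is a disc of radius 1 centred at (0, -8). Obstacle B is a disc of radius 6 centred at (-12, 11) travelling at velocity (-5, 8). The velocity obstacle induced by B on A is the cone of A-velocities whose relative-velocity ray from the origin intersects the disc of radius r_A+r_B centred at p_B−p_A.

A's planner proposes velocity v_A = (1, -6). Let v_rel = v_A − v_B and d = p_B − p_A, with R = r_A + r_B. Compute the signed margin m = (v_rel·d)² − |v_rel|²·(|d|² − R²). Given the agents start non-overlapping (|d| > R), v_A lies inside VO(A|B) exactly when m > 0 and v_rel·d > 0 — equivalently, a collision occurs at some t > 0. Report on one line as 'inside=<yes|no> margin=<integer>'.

d = (-12, 19),  |d|² = 505;  R = 1+6 = 7,  c = 505−7² = 456
v_rel = (6, -14),  |v_rel|² = 232;  v_rel·d = (6)·(-12) + (-14)·(19) = -338
232·t² + 676·t + 456 = 0  ⇒  m = (-338)² − 232·456 = 8452
m = 8452 > 0,  v_rel·d = -338 < 0  ⇒  outside

inside=no margin=8452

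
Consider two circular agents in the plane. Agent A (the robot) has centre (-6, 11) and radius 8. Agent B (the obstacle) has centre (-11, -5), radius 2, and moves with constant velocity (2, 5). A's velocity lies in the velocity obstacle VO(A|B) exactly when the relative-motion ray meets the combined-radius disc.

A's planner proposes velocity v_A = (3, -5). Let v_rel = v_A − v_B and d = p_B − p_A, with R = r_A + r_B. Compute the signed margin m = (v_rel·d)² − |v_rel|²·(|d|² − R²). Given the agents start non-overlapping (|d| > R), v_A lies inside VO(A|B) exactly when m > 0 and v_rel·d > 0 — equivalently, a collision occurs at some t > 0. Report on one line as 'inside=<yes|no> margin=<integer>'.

d = (-5, -16),  |d|² = 281;  R = 8+2 = 10,  c = 281−10² = 181
v_rel = (1, -10),  |v_rel|² = 101;  v_rel·d = (1)·(-5) + (-10)·(-16) = 155
101·t² − 310·t + 181 = 0  ⇒  m = 155² − 101·181 = 5744
m = 5744 > 0,  v_rel·d = 155 > 0  ⇒  inside

inside=yes margin=5744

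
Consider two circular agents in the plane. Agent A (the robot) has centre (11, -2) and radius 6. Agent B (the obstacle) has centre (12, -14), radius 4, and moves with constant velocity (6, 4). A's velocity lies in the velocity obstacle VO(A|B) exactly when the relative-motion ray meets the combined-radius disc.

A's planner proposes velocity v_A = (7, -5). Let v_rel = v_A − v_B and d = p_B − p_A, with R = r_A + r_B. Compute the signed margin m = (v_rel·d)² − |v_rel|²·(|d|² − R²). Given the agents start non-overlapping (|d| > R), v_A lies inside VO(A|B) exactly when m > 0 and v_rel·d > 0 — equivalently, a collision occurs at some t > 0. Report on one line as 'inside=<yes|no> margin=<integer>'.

d = (1, -12),  |d|² = 145;  R = 6+4 = 10,  c = 145−10² = 45
v_rel = (1, -9),  |v_rel|² = 82;  v_rel·d = (1)·(1) + (-9)·(-12) = 109
82·t² − 218·t + 45 = 0  ⇒  m = 109² − 82·45 = 8191
m = 8191 > 0,  v_rel·d = 109 > 0  ⇒  inside

inside=yes margin=8191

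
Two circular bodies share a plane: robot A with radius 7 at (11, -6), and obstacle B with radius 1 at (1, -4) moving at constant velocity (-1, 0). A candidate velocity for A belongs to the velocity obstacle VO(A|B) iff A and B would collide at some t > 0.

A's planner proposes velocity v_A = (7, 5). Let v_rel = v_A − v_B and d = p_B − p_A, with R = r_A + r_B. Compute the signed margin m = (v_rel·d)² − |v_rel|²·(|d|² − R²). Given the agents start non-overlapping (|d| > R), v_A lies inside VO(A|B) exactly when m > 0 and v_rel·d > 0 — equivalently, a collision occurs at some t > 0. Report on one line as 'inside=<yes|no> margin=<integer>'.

d = (-10, 2),  |d|² = 104;  R = 7+1 = 8,  c = 104−8² = 40
v_rel = (8, 5),  |v_rel|² = 89;  v_rel·d = (8)·(-10) + (5)·(2) = -70
89·t² + 140·t + 40 = 0  ⇒  m = (-70)² − 89·40 = 1340
m = 1340 > 0,  v_rel·d = -70 < 0  ⇒  outside

inside=no margin=1340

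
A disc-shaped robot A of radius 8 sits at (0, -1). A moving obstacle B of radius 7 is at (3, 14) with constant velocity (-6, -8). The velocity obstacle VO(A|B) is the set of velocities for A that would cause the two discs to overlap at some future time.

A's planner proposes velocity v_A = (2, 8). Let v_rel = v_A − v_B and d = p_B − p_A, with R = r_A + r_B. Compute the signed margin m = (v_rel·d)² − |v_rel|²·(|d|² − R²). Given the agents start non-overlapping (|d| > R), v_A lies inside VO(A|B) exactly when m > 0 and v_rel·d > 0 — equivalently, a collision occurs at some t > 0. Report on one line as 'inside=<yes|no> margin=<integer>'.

d = (3, 15),  |d|² = 234;  R = 8+7 = 15,  c = 234−15² = 9
v_rel = (8, 16),  |v_rel|² = 320;  v_rel·d = (8)·(3) + (16)·(15) = 264
320·t² − 528·t + 9 = 0  ⇒  m = 264² − 320·9 = 66816
m = 66816 > 0,  v_rel·d = 264 > 0  ⇒  inside

inside=yes margin=66816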